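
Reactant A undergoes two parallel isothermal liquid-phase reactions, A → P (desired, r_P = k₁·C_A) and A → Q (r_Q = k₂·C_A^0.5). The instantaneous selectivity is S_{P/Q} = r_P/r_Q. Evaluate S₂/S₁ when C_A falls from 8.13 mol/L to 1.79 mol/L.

S_{P/Q} = (k₁/k₂)·C_A^0.5, so S₂/S₁ = (C_{A,2}/C_{A,1})^0.5.
= (1.79/8.13)^0.5 = (0.2202)^0.5 = 0.469.

0.469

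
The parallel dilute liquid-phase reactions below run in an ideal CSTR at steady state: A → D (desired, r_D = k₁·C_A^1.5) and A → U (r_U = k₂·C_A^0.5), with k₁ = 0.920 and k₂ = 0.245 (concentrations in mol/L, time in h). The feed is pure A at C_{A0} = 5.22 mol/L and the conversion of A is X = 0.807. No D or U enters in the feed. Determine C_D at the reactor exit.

3.33 mol/L

Exit C_A = C_{A0}(1−X) = 5.22×0.193 = 1.007 mol/L.
A CSTR operates uniformly at the exit composition, giving r_D = 0.9303 and r_U = 0.2459 (each k·C_A^n at C_A = 1.007).
Fraction of consumed A going to D: r_D/(r_D+r_U) = 0.7909.
C_D = 0.7909·C_{A0}·X = 0.7909×5.22×0.807 = 3.33 mol/L.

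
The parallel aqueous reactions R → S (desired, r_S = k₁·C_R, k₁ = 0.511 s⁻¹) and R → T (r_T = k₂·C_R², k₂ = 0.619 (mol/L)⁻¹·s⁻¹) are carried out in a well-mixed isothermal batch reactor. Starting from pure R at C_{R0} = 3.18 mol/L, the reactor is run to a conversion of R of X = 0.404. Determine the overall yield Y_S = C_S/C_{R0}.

C_R = C_{R0}(1−X) = 1.895 mol/L.
Along a PFR/batch, dC_S/dC_R = −r_S/(r_S+r_T) = −k₁/(k₁+k₂·C_R).
Integrating from C_{R0} to C_R: C_S = (0.511/0.619)·ln[(0.511+0.619·3.18)/(0.511+0.619·1.90)] = 0.8255·ln(2.479/1.684) = 0.3193 mol/L.
Y_S = C_S/C_{R0} = 0.3193/3.18 = 0.100.

0.100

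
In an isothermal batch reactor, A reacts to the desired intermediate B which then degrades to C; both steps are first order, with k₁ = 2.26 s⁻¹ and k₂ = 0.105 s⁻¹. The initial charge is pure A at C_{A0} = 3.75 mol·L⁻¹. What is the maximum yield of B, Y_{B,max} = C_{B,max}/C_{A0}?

Evaluating C_B at t_opt = ln(k₂/k₁)/(k₂−k₁) gives C_{B,max}/C_{A0} = (k₁/k₂)^[k₂/(k₂−k₁)].
= (2.26/0.105)^(0.105/(0.105−2.26)) = (21.52)^(-0.04872) = 0.8611.

0.861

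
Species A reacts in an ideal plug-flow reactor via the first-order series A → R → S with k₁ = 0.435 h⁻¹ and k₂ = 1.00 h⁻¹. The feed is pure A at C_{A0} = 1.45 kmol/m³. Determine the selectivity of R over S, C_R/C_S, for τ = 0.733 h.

2.28

The intermediate concentration in a first-order A→B→C sequence is C_R = k₁C_{A0}(e^(−k₁τ) − e^(−k₂τ))/(k₂−k₁).
e^(−k₁τ) = e^(−0.435×0.733) = e^(−0.3189) = 0.7270; e^(−k₂τ) = e^(−0.7330) = 0.4805.
C_R = 0.435×1.45/(1.00−0.435) × (0.7270−0.4805) = 1.116×0.2465 = 0.2752 kmol/m³.
C_A = C_{A0}e^(−k₁τ) = 1.054 kmol/m³, so C_S = C_{A0}−C_A−C_R = 0.1207 kmol/m³; C_R/C_S = 2.28.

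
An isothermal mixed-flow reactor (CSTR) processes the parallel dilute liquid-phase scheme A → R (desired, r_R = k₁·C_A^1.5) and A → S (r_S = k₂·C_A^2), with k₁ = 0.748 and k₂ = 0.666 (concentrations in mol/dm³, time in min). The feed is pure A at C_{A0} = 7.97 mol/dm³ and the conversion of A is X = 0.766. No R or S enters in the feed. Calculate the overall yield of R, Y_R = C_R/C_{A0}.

0.346

Exit C_A = C_{A0}(1−X) = 7.97×0.234 = 1.865 mol/dm³.
In a CSTR the entire volume is at exit conditions, so r_R = 0.748×1.865^1.5 = 1.905 and r_S = 0.666×1.865^2 = 2.316.
Fraction of consumed A going to R: r_R/(r_R+r_S) = 0.4513.
C_R = 0.4513·C_{A0}·X = 0.4513×7.97×0.766 = 2.76 mol/dm³; Y_R = C_R/C_{A0} = 0.346.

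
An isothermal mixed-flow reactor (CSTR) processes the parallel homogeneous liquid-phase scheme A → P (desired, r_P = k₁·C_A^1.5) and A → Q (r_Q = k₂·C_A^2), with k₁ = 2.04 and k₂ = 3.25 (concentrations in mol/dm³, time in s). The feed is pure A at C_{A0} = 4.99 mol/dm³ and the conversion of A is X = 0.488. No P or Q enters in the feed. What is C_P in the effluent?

Exit C_A = C_{A0}(1−X) = 4.99×0.512 = 2.555 mol/dm³.
A CSTR operates uniformly at the exit composition, giving r_P = 8.331 and r_Q = 21.21 (each k·C_A^n at C_A = 2.555).
Fraction of consumed A going to P: r_P/(r_P+r_Q) = 0.2820.
C_P = 0.2820·C_{A0}·X = 0.2820×4.99×0.488 = 0.687 mol/dm³.

0.687 mol/dm³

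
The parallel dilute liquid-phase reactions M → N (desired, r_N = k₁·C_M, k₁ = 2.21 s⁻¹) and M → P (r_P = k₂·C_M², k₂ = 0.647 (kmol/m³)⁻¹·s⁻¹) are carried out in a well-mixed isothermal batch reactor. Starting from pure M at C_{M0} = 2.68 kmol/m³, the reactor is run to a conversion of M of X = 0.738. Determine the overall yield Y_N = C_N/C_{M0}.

C_M = C_{M0}(1−X) = 0.7022 kmol/m³.
Along a PFR/batch, dC_N/dC_M = −r_N/(r_N+r_P) = −k₁/(k₁+k₂·C_M).
Integrating from C_{M0} to C_M: C_N = (2.21/0.647)·ln[(2.21+0.647·2.68)/(2.21+0.647·0.702)] = 3.416·ln(3.944/2.664) = 1.340 kmol/m³.
Y_N = C_N/C_{M0} = 1.340/2.68 = 0.500.

0.500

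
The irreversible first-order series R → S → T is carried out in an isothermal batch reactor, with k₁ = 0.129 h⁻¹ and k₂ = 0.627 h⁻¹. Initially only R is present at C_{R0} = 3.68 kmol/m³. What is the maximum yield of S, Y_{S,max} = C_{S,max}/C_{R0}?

0.137

Evaluating C_S at t_opt = ln(k₂/k₁)/(k₂−k₁) gives C_{S,max}/C_{R0} = (k₁/k₂)^[k₂/(k₂−k₁)].
= (0.129/0.627)^(0.627/(0.627−0.129)) = (0.2057)^(1.259) = 0.1366.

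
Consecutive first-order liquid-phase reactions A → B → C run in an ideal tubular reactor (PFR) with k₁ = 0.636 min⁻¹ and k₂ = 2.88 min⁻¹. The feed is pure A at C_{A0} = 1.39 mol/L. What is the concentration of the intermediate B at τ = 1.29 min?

0.164 mol/L

The intermediate concentration in a first-order A→B→C sequence is C_B = k₁C_{A0}(e^(−k₁τ) − e^(−k₂τ))/(k₂−k₁).
e^(−k₁τ) = e^(−0.636×1.29) = e^(−0.8204) = 0.4402; e^(−k₂τ) = e^(−3.715) = 0.02435.
C_B = 0.636×1.39/(2.88−0.636) × (0.4402−0.02435) = 0.3940×0.4159 = 0.1638 mol/L.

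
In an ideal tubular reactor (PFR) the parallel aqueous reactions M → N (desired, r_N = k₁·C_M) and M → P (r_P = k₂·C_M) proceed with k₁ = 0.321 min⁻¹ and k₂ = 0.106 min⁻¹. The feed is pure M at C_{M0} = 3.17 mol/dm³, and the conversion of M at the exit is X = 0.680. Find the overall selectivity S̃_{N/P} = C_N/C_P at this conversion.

3.03

C_M = C_{M0}(1−X) = 1.014 mol/dm³.
Both paths are first order in M, so the instantaneous fraction to N is constant: dC_N/d(−C_M) = k₁/(k₁+k₂) = 0.7518.
C_N = 0.7518·(C_{M0}−C_M) = 0.7518×2.156 = 1.62 mol/dm³.
C_P = (C_{M0}−C_M)−C_N = 0.5351 mol/dm³; S̃_{N/P} = 1.620/0.5351 = 3.03.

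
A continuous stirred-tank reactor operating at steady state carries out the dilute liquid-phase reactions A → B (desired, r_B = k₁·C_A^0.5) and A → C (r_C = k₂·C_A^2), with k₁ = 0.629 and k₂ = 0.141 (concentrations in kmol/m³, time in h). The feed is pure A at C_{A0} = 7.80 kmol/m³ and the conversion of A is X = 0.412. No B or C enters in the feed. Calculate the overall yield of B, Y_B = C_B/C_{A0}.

0.129

Exit C_A = C_{A0}(1−X) = 7.80×0.588 = 4.586 kmol/m³.
Rates in a CSTR are evaluated at the outlet concentration: r_B = 0.629×4.586^0.5 = 1.347, r_C = 0.141×4.586^2 = 2.966.
Fraction of consumed A going to B: r_B/(r_B+r_C) = 0.3123.
C_B = 0.3123·C_{A0}·X = 0.3123×7.80×0.412 = 1.00 kmol/m³; Y_B = C_B/C_{A0} = 0.129.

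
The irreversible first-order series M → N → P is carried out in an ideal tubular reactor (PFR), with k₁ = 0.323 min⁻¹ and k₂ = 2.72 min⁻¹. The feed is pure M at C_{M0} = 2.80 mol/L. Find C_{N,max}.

0.250 mol/L

At the optimum, C_{N,max}/C_{M0} = (k₁/k₂)^[k₂/(k₂−k₁)].
= (0.323/2.72)^(2.72/(2.72−0.323)) = (0.1187)^(1.135) = 0.08911.
C_{N,max} = 0.08911×2.80 = 0.250 mol/L.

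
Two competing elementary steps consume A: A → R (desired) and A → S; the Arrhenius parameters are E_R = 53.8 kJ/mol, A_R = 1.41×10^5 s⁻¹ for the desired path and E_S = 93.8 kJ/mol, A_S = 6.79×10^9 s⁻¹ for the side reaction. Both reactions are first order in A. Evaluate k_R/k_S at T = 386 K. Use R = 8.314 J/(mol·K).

Since both paths have the same order in A, the concentration cancels and S_{R/S} = k_R/k_S = (A_R/A_S)·exp[(E_S−E_R)/(RT)].
(E_S−E_R)/(RT) = (93.8−53.8)×10³/(8.314×386) = 40000/3209 = 12.46.
k_R/k_S = (1.41×10^5/6.79×10^9)·exp(12.46) = 2.077×10^-5 × 2.589×10^5 = 5.38.

5.38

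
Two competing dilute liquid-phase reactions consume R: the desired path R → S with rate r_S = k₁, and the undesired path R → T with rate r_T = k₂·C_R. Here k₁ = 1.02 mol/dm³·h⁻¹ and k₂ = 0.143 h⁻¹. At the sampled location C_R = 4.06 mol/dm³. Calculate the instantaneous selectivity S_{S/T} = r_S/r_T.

S_{S/T} = r_S/r_T = (k₁)/(k₂·C_R) = (k₁/k₂)·C_R⁻¹.
= (1.02) / (0.143×4.060) = 1.020/0.5806 = 1.76.
The undesired path is higher order in R, so low C_R (CSTR or dilute feed) favours S.

1.76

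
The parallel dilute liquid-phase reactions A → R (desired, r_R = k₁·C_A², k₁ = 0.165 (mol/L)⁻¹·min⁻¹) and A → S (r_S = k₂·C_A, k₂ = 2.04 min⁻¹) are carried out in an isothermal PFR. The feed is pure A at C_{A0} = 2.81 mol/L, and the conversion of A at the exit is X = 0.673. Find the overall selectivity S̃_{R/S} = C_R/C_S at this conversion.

C_A = C_{A0}(1−X) = 0.9189 mol/L.
Along a PFR/batch, dC_S/dC_A = −r_S/(r_R+r_S) = −k₂/(k₂+k₁·C_A).
Integrating from C_{A0} to C_A: C_S = (2.04/0.165)·ln[(2.04+0.165·2.81)/(2.04+0.165·0.919)] = 12.36·ln(2.504/2.192) = 1.646 mol/L.
Then C_R = (C_{A0}−C_A) − C_S = 1.891 − 1.646 = 0.2454 mol/L.
S̃_{R/S} = C_R/C_S = 0.2454/1.646 = 0.149.

0.149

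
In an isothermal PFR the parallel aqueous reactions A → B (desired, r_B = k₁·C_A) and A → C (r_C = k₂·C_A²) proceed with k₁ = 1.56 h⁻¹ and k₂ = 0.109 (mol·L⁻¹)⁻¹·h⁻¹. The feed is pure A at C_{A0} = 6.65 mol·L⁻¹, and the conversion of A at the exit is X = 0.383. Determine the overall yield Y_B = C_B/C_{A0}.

C_A = C_{A0}(1−X) = 4.103 mol·L⁻¹.
Along a PFR/batch, dC_B/dC_A = −r_B/(r_B+r_C) = −k₁/(k₁+k₂·C_A).
Integrating from C_{A0} to C_A: C_B = (1.56/0.109)·ln[(1.56+0.109·6.65)/(1.56+0.109·4.10)] = 14.31·ln(2.285/2.007) = 1.854 mol·L⁻¹.
Y_B = C_B/C_{A0} = 1.854/6.65 = 0.279.

0.279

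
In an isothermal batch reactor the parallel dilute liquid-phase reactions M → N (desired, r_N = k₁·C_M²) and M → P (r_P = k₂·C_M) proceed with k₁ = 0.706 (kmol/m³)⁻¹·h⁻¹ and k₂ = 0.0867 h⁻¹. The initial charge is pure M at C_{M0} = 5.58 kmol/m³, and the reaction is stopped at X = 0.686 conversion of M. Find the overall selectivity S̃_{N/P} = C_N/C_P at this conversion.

C_M = C_{M0}(1−X) = 1.752 kmol/m³.
Along a PFR/batch, dC_P/dC_M = −r_P/(r_N+r_P) = −k₂/(k₂+k₁·C_M).
Integrating from C_{M0} to C_M: C_P = (0.0867/0.706)·ln[(0.0867+0.706·5.58)/(0.0867+0.706·1.75)] = 0.1228·ln(4.026/1.324) = 0.1366 kmol/m³.
Then C_N = (C_{M0}−C_M) − C_P = 3.828 − 0.1366 = 3.691 kmol/m³.
S̃_{N/P} = C_N/C_P = 3.691/0.1366 = 27.0.

27.0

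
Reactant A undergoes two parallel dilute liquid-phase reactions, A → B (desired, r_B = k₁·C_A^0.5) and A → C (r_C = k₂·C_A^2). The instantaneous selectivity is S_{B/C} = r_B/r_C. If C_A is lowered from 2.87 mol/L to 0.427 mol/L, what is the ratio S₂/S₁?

17.4

S_{B/C} = (k₁/k₂)·C_A^-1.5, so S₂/S₁ = (C_{A,2}/C_{A,1})^-1.5.
= (0.427/2.87)^(-1.5) = (0.1488)^(-1.5) = 17.4.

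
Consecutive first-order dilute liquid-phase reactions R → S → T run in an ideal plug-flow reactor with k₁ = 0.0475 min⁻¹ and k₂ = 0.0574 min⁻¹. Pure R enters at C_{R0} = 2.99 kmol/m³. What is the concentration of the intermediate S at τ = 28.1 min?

The intermediate concentration in a first-order A→B→C sequence is C_S = k₁C_{R0}(e^(−k₁τ) − e^(−k₂τ))/(k₂−k₁).
e^(−k₁τ) = e^(−0.0475×28.1) = e^(−1.335) = 0.2632; e^(−k₂τ) = e^(−1.613) = 0.1993.
C_S = 0.0475×2.99/(0.0574−0.0475) × (0.2632−0.1993) = 14.35×0.06392 = 0.9170 kmol/m³.

0.917 kmol/m³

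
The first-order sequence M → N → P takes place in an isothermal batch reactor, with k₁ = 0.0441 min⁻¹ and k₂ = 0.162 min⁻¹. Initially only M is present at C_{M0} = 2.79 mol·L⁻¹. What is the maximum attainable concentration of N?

For a first-order series the maximum intermediate yield is C_{N,max}/C_{M0} = (k₁/k₂)^[k₂/(k₂−k₁)].
= (0.0441/0.162)^(0.162/(0.162−0.0441)) = (0.2722)^(1.374) = 0.1673.
C_{N,max} = 0.1673×2.79 = 0.467 mol·L⁻¹.

0.467 mol·L⁻¹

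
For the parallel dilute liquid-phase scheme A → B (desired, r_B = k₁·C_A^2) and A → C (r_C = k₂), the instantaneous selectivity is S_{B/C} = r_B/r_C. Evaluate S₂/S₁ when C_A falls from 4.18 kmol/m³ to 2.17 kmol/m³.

S_{B/C} = (k₁/k₂)·C_A^2, so S₂/S₁ = (C_{A,2}/C_{A,1})^2.
= (2.17/4.18)^2 = (0.5191)^2 = 0.270.

0.270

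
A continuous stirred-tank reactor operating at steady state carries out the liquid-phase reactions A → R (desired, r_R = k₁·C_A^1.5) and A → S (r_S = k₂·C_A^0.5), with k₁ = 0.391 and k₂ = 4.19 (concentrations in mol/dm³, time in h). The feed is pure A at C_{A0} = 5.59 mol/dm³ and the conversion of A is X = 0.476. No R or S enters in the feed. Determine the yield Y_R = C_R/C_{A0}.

Exit C_A = C_{A0}(1−X) = 5.59×0.524 = 2.929 mol/dm³.
In a CSTR the entire volume is at exit conditions, so r_R = 0.391×2.929^1.5 = 1.960 and r_S = 4.19×2.929^0.5 = 7.171.
Fraction of consumed A going to R: r_R/(r_R+r_S) = 0.2147.
C_R = 0.2147·C_{A0}·X = 0.2147×5.59×0.476 = 0.571 mol/dm³; Y_R = C_R/C_{A0} = 0.102.

0.102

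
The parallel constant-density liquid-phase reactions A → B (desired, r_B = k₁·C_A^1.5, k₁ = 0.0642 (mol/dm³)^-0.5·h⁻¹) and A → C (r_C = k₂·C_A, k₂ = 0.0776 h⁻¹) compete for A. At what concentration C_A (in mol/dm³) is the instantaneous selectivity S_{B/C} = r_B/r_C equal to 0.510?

S_{B/C} = (k₁/k₂)·C_A^0.5 ⇒ C_A = (S·k₂/k₁)^(2).
= (0.510×0.0776/0.0642)^(2) = (0.6164)^(2) = 0.380 mol/dm³.

0.380 mol/dm³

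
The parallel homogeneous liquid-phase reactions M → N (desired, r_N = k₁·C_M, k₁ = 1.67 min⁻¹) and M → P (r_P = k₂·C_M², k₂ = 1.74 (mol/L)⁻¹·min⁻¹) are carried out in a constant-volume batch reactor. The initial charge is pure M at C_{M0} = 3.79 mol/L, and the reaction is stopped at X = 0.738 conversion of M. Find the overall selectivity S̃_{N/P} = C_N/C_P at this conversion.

0.439

C_M = C_{M0}(1−X) = 0.9930 mol/L.
Along a PFR/batch, dC_N/dC_M = −r_N/(r_N+r_P) = −k₁/(k₁+k₂·C_M).
Integrating from C_{M0} to C_M: C_N = (1.67/1.74)·ln[(1.67+1.74·3.79)/(1.67+1.74·0.993)] = 0.9598·ln(8.265/3.398) = 0.8531 mol/L.
C_P = (C_{M0}−C_M)−C_N = 1.944 mol/L; S̃_{N/P} = 0.8531/1.944 = 0.439.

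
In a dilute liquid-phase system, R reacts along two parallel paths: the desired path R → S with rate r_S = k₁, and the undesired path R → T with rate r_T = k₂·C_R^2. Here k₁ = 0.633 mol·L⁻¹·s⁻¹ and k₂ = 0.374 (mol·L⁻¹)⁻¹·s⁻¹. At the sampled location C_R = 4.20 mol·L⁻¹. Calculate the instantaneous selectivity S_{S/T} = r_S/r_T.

0.0959

S_{S/T} = r_S/r_T = (k₁)/(k₂·C_R^2) = (k₁/k₂)·C_R^-2.
= (0.633) / (0.374×4.200^2) = 0.6330/6.597 = 0.0959.
The undesired path is higher order in R, so low C_R (CSTR or dilute feed) favours S.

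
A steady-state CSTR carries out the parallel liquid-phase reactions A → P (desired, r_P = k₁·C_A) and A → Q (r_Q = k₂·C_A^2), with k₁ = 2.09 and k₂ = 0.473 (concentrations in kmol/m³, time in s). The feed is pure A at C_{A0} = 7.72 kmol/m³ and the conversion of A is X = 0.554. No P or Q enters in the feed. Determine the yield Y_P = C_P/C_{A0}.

Exit C_A = C_{A0}(1−X) = 7.72×0.446 = 3.443 kmol/m³.
Rates in a CSTR are evaluated at the outlet concentration: r_P = 2.09×3.443 = 7.196, r_Q = 0.473×3.443^2 = 5.607.
Fraction of consumed A going to P: r_P/(r_P+r_Q) = 0.5620.
C_P = 0.5620·C_{A0}·X = 0.5620×7.72×0.554 = 2.40 kmol/m³; Y_P = C_P/C_{A0} = 0.311.

0.311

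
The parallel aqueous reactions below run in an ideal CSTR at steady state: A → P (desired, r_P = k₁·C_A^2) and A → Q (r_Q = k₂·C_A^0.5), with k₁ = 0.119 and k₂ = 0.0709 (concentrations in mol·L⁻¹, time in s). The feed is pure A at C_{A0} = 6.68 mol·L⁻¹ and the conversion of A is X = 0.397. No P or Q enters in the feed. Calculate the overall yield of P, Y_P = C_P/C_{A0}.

Exit C_A = C_{A0}(1−X) = 6.68×0.603 = 4.028 mol·L⁻¹.
Rates in a CSTR are evaluated at the outlet concentration: r_P = 0.119×4.028^2 = 1.931, r_Q = 0.0709×4.028^0.5 = 0.1423.
Fraction of consumed A going to P: r_P/(r_P+r_Q) = 0.9314.
C_P = 0.9314·C_{A0}·X = 0.9314×6.68×0.397 = 2.47 mol·L⁻¹; Y_P = C_P/C_{A0} = 0.370.

0.370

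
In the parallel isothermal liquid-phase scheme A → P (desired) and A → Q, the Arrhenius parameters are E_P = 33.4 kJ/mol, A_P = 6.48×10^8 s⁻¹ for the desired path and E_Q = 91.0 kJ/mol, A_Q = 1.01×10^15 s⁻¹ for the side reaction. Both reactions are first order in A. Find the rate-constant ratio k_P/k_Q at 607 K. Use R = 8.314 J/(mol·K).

0.0581

k_P/k_Q = (A_P/A_Q)·exp[−(E_P−E_Q)/(RT)] = (A_P/A_Q)·exp[(E_Q−E_P)/(RT)].
(E_Q−E_P)/(RT) = (91.0−33.4)×10³/(8.314×607) = 57600/5047 = 11.41.
k_P/k_Q = (6.48×10^8/1.01×10^15)·exp(11.41) = 6.416×10^-7 × 90547 = 0.0581.
Since E_P < E_Q, lowering the temperature improves selectivity toward P.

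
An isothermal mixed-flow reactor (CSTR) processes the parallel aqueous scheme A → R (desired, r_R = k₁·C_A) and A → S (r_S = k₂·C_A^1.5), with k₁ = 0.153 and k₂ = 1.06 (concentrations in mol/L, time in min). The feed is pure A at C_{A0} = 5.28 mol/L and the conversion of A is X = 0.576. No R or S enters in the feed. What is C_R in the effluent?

0.268 mol/L

Exit C_A = C_{A0}(1−X) = 5.28×0.424 = 2.239 mol/L.
Rates in a CSTR are evaluated at the outlet concentration: r_R = 0.153×2.239 = 0.3425, r_S = 1.06×2.239^1.5 = 3.551.
Fraction of consumed A going to R: r_R/(r_R+r_S) = 0.08798.
C_R = 0.08798·C_{A0}·X = 0.08798×5.28×0.576 = 0.268 mol/L.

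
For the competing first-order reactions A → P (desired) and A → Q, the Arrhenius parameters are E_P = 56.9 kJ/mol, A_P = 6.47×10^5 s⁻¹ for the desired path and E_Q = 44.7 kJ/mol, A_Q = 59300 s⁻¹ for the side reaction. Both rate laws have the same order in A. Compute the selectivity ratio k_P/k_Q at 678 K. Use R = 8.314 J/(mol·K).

1.25

With equal orders, S_{P/Q} = k_P/k_Q = (A_P/A_Q)·exp[(E_Q−E_P)/(RT)].
(E_Q−E_P)/(RT) = (44.7−56.9)×10³/(8.314×678) = -12200/5637 = -2.164.
k_P/k_Q = (6.47×10^5/59300)·exp(-2.164) = 10.91 × 0.1148 = 1.25.
Since E_P > E_Q, raising the temperature improves selectivity toward P.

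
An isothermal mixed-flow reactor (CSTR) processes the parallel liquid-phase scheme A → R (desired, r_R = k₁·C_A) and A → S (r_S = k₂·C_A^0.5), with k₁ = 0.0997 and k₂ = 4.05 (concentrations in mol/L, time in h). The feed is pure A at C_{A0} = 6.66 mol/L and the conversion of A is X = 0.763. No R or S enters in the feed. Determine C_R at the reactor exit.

0.152 mol/L

Exit C_A = C_{A0}(1−X) = 6.66×0.237 = 1.578 mol/L.
Rates in a CSTR are evaluated at the outlet concentration: r_R = 0.0997×1.578 = 0.1574, r_S = 4.05×1.578^0.5 = 5.088.
Fraction of consumed A going to R: r_R/(r_R+r_S) = 0.03000.
C_R = 0.03000·C_{A0}·X = 0.03000×6.66×0.763 = 0.152 mol/L.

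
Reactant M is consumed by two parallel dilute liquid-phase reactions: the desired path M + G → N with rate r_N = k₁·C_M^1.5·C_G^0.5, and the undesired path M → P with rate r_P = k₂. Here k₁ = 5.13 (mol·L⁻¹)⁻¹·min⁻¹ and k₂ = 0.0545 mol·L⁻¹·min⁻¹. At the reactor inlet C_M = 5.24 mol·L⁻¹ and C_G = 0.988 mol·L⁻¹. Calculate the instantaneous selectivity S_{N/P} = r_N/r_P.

1122

S_{N/P} = r_N/r_P = (k₁·C_M^1.5·C_G^0.5)/(k₂) = (k₁/k₂)·C_M^1.5·C_G^0.5.
= (5.13×5.240^1.5×0.9880^0.5) / (0.0545) = 61.16/0.05450 = 1122.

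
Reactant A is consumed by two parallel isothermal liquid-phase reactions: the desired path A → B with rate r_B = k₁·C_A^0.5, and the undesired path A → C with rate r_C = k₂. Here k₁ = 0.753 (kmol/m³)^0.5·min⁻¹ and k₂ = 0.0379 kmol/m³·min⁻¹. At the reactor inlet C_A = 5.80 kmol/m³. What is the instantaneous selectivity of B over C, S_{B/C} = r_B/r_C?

47.8

S_{B/C} = r_B/r_C = (k₁·C_A^0.5)/(k₂) = (k₁/k₂)·C_A^0.5.
= (0.753×5.800^0.5) / (0.0379) = 1.813/0.03790 = 47.8.
Since the desired path is higher order in A, keeping C_A high (PFR or concentrated feed) favours B.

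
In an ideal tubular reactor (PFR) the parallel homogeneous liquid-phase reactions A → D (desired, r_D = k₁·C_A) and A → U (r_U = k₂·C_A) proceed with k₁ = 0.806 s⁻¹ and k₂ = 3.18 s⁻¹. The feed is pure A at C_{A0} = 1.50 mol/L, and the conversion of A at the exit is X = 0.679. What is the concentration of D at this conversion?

C_A = C_{A0}(1−X) = 0.4815 mol/L.
Both paths are first order in A, so the instantaneous fraction to D is constant: dC_D/d(−C_A) = k₁/(k₁+k₂) = 0.2022.
C_D = 0.2022·(C_{A0}−C_A) = 0.2022×1.018 = 0.206 mol/L.

0.206 mol/L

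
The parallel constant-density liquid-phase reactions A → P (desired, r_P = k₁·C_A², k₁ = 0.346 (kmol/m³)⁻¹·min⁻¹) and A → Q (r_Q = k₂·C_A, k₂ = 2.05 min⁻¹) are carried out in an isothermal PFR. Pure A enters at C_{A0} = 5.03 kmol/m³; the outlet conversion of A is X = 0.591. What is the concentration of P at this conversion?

C_A = C_{A0}(1−X) = 2.057 kmol/m³.
Along a PFR/batch, dC_Q/dC_A = −r_Q/(r_P+r_Q) = −k₂/(k₂+k₁·C_A).
Integrating from C_{A0} to C_A: C_Q = (2.05/0.346)·ln[(2.05+0.346·5.03)/(2.05+0.346·2.06)] = 5.925·ln(3.790/2.762) = 1.876 kmol/m³.
Then C_P = (C_{A0}−C_A) − C_Q = 2.973 − 1.876 = 1.097 kmol/m³.

1.10 kmol/m³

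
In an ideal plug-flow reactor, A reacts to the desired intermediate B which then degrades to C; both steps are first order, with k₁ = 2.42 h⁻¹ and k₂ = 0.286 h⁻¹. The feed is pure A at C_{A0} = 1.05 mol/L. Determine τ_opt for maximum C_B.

The intermediate peaks when r₁ = r₂, i.e. k₁e^(−k₁τ) = k₂e^(−k₂τ), giving τ_opt = ln(k₂/k₁)/(k₂−k₁).
= ln(0.286/2.42)/(0.286−2.42) = ln(0.1182)/-2.134 = -2.136/-2.134 = 1.00 h.

1.00 h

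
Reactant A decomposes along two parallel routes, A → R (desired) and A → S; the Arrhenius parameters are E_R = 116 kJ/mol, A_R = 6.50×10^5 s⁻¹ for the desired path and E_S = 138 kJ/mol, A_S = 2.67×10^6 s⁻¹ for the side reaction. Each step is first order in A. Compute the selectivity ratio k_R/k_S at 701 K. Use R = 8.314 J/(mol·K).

k_R/k_S = (A_R/A_S)·exp[−(E_R−E_S)/(RT)] = (A_R/A_S)·exp[(E_S−E_R)/(RT)].
(E_S−E_R)/(RT) = (138−116)×10³/(8.314×701) = 22000/5828 = 3.775.
k_R/k_S = (6.50×10^5/2.67×10^6)·exp(3.775) = 0.2434 × 43.59 = 10.6.

10.6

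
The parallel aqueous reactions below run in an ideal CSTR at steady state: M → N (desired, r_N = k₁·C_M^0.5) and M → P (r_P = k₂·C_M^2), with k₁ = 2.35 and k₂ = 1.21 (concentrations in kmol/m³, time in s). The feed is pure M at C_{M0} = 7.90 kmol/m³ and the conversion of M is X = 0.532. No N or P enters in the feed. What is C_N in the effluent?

0.902 kmol/m³

Exit C_M = C_{M0}(1−X) = 7.90×0.468 = 3.697 kmol/m³.
A CSTR operates uniformly at the exit composition, giving r_N = 4.519 and r_P = 16.54 (each k·C_M^n at C_M = 3.697).
Fraction of consumed M going to N: r_N/(r_N+r_P) = 0.2146.
C_N = 0.2146·C_{M0}·X = 0.2146×7.90×0.532 = 0.902 kmol/m³.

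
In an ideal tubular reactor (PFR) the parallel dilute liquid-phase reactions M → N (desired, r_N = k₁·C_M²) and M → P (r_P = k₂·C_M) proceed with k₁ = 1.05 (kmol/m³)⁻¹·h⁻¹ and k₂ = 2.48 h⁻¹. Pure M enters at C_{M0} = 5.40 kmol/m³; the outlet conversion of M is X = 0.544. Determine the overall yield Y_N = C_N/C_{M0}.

0.336

C_M = C_{M0}(1−X) = 2.462 kmol/m³.
Along a PFR/batch, dC_P/dC_M = −r_P/(r_N+r_P) = −k₂/(k₂+k₁·C_M).
Integrating from C_{M0} to C_M: C_P = (2.48/1.05)·ln[(2.48+1.05·5.40)/(2.48+1.05·2.46)] = 2.362·ln(8.150/5.066) = 1.123 kmol/m³.
Then C_N = (C_{M0}−C_M) − C_P = 2.938 − 1.123 = 1.814 kmol/m³.
Y_N = C_N/C_{M0} = 1.814/5.40 = 0.336.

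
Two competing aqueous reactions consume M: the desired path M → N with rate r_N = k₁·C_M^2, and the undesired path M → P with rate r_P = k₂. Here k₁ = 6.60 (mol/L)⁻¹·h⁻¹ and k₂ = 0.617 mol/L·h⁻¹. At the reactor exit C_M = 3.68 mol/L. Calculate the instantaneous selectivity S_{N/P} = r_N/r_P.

S_{N/P} = r_N/r_P = (k₁·C_M^2)/(k₂) = (k₁/k₂)·C_M^2.
= (6.60×3.680^2) / (0.617) = 89.38/0.6170 = 145.

145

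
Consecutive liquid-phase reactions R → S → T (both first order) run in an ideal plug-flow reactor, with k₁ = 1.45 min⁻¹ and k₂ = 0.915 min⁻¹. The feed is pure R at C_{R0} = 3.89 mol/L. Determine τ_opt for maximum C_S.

0.861 min

For first-order series the maximum of C_S occurs at τ_opt = ln(k₂/k₁)/(k₂−k₁).
= ln(0.915/1.45)/(0.915−1.45) = ln(0.6310)/-0.5350 = -0.4604/-0.5350 = 0.861 min.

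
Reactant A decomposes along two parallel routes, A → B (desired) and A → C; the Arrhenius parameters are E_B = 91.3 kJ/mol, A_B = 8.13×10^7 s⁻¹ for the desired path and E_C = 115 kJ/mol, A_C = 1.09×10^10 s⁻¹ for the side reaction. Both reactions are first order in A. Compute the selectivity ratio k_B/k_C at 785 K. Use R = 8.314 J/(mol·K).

With equal orders, S_{B/C} = k_B/k_C = (A_B/A_C)·exp[(E_C−E_B)/(RT)].
(E_C−E_B)/(RT) = (115−91.3)×10³/(8.314×785) = 23700/6526 = 3.631.
k_B/k_C = (8.13×10^7/1.09×10^10)·exp(3.631) = 0.007459 × 37.76 = 0.282.
Since E_B < E_C, lowering the temperature improves selectivity toward B.

0.282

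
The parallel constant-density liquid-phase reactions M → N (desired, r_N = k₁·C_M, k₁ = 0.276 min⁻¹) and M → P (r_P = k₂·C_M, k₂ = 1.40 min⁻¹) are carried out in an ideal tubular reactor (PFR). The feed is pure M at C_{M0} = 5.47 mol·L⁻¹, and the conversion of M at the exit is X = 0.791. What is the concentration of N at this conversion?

0.713 mol·L⁻¹

C_M = C_{M0}(1−X) = 1.143 mol·L⁻¹.
Both paths are first order in M, so the instantaneous fraction to N is constant: dC_N/d(−C_M) = k₁/(k₁+k₂) = 0.1647.
C_N = 0.1647·(C_{M0}−C_M) = 0.1647×4.327 = 0.713 mol·L⁻¹.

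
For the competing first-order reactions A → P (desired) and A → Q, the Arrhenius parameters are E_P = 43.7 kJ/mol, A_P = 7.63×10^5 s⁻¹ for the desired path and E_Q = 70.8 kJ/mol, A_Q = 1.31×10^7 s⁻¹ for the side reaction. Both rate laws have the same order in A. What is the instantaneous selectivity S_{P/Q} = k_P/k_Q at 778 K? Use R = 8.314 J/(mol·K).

3.84

k_P/k_Q = (A_P/A_Q)·exp[−(E_P−E_Q)/(RT)] = (A_P/A_Q)·exp[(E_Q−E_P)/(RT)].
(E_Q−E_P)/(RT) = (70.8−43.7)×10³/(8.314×778) = 27100/6468 = 4.190.
k_P/k_Q = (7.63×10^5/1.31×10^7)·exp(4.190) = 0.05824 × 66.00 = 3.84.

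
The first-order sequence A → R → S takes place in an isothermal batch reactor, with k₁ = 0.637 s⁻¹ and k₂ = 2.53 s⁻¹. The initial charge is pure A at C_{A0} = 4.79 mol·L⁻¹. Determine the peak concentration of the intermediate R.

For a first-order series the maximum intermediate yield is C_{R,max}/C_{A0} = (k₁/k₂)^[k₂/(k₂−k₁)].
= (0.637/2.53)^(2.53/(2.53−0.637)) = (0.2518)^(1.337) = 0.1583.
C_{R,max} = 0.1583×4.79 = 0.758 mol·L⁻¹.

0.758 mol·L⁻¹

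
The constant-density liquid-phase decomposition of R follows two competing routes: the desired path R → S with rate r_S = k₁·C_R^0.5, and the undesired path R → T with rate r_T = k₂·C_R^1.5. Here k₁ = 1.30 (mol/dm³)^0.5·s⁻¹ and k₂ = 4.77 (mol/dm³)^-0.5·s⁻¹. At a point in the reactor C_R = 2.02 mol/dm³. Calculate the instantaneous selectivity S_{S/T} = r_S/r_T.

0.135

S_{S/T} = r_S/r_T = (k₁·C_R^0.5)/(k₂·C_R^1.5) = (k₁/k₂)·C_R⁻¹.
= (1.30×2.020^0.5) / (4.77×2.020^1.5) = 1.848/13.69 = 0.135.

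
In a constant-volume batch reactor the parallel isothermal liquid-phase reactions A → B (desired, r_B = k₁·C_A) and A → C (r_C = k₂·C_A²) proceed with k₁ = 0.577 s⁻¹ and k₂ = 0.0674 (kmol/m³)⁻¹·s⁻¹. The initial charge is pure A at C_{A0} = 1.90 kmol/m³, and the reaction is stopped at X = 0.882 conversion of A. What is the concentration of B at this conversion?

1.49 kmol/m³

C_A = C_{A0}(1−X) = 0.2242 kmol/m³.
Along a PFR/batch, dC_B/dC_A = −r_B/(r_B+r_C) = −k₁/(k₁+k₂·C_A).
Integrating from C_{A0} to C_A: C_B = (0.577/0.0674)·ln[(0.577+0.0674·1.90)/(0.577+0.0674·0.224)] = 8.561·ln(0.7051/0.5921) = 1.495 kmol/m³.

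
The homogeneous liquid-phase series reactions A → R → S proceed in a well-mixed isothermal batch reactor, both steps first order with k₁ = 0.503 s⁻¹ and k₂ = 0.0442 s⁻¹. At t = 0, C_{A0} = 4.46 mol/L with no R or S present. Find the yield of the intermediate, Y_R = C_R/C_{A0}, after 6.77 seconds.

For first-order series with pure A initially, C_R(t) = k₁C_{A0}/(k₂−k₁)·(e^(−k₁t) − e^(−k₂t)).
e^(−k₁t) = e^(−0.503×6.77) = e^(−3.405) = 0.03320; e^(−k₂t) = e^(−0.2992) = 0.7414.
C_R = 0.503×4.46/(0.0442−0.503) × (0.03320−0.7414) = (-4.890)×(-0.7082) = 3.463 mol/L.
Y_R = C_R/C_{A0} = 3.463/4.46 = 0.776.

0.776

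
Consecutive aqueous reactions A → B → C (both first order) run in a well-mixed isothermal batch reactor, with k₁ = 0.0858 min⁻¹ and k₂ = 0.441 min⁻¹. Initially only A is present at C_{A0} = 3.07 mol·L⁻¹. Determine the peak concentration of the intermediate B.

0.402 mol·L⁻¹

Evaluating C_B at t_opt = ln(k₂/k₁)/(k₂−k₁) gives C_{B,max}/C_{A0} = (k₁/k₂)^[k₂/(k₂−k₁)].
= (0.0858/0.441)^(0.441/(0.441−0.0858)) = (0.1946)^(1.242) = 0.1310.
C_{B,max} = 0.1310×3.07 = 0.402 mol·L⁻¹.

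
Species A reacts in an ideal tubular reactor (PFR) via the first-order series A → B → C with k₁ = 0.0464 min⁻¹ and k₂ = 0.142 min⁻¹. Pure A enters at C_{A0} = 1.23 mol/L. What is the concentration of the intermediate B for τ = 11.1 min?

0.233 mol/L

The intermediate concentration in a first-order A→B→C sequence is C_B = k₁C_{A0}(e^(−k₁τ) − e^(−k₂τ))/(k₂−k₁).
e^(−k₁τ) = e^(−0.0464×11.1) = e^(−0.5150) = 0.5975; e^(−k₂τ) = e^(−1.576) = 0.2068.
C_B = 0.0464×1.23/(0.142−0.0464) × (0.5975−0.2068) = 0.5970×0.3907 = 0.2333 mol/L.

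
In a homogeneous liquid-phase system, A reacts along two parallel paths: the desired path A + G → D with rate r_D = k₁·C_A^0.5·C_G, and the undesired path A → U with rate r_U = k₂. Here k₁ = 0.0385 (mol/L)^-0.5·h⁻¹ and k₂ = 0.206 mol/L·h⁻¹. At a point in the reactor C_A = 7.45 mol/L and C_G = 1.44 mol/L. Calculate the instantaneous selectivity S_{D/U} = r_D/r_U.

0.735

S_{D/U} = r_D/r_U = (k₁·C_A^0.5·C_G)/(k₂) = (k₁/k₂)·C_A^0.5·C_G.
= (0.0385×7.450^0.5×1.440) / (0.206) = 0.1513/0.2060 = 0.735.
Since the desired path is higher order in A, keeping C_A high (PFR or concentrated feed) favours D.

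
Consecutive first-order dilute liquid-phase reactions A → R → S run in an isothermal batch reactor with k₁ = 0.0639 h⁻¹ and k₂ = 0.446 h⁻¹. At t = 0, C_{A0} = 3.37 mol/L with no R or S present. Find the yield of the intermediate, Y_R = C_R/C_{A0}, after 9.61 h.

0.0882

For first-order series with pure A initially, C_R(t) = k₁C_{A0}/(k₂−k₁)·(e^(−k₁t) − e^(−k₂t)).
e^(−k₁t) = e^(−0.0639×9.61) = e^(−0.6141) = 0.5411; e^(−k₂t) = e^(−4.286) = 0.01376.
C_R = 0.0639×3.37/(0.446−0.0639) × (0.5411−0.01376) = 0.5636×0.5274 = 0.2972 mol/L.
Y_R = C_R/C_{A0} = 0.2972/3.37 = 0.0882.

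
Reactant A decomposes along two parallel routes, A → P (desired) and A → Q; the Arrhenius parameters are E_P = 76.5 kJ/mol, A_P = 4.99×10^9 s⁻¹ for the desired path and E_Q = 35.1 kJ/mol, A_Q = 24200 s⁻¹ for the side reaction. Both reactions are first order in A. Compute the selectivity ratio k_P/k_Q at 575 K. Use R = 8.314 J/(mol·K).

Since both paths have the same order in A, the concentration cancels and S_{P/Q} = k_P/k_Q = (A_P/A_Q)·exp[(E_Q−E_P)/(RT)].
(E_Q−E_P)/(RT) = (35.1−76.5)×10³/(8.314×575) = -41400/4781 = -8.660.
k_P/k_Q = (4.99×10^9/24200)·exp(-8.660) = 2.062×10^5 × 1.734×10^-4 = 35.7.
Since E_P > E_Q, raising the temperature improves selectivity toward P.

35.7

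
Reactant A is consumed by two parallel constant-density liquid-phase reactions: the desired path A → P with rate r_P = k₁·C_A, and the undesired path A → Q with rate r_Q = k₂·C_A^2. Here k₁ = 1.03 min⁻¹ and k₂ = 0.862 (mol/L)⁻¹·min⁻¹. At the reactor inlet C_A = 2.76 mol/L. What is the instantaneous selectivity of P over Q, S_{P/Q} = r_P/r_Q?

S_{P/Q} = r_P/r_Q = (k₁·C_A)/(k₂·C_A^2) = (k₁/k₂)·C_A⁻¹.
= (1.03×2.760) / (0.862×2.760^2) = 2.843/6.566 = 0.433.
The undesired path is higher order in A, so low C_A (CSTR or dilute feed) favours P.

0.433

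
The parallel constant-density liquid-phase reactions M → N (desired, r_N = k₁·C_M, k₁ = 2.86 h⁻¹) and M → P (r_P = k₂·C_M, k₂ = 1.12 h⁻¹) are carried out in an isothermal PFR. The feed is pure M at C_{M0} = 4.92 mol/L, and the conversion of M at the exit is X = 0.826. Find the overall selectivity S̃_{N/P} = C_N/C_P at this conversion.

C_M = C_{M0}(1−X) = 0.8561 mol/L.
Both paths are first order in M, so the instantaneous fraction to N is constant: dC_N/d(−C_M) = k₁/(k₁+k₂) = 0.7186.
C_N = 0.7186·(C_{M0}−C_M) = 0.7186×4.064 = 2.92 mol/L.
C_P = (C_{M0}−C_M)−C_N = 1.144 mol/L; S̃_{N/P} = 2.920/1.144 = 2.55.

2.55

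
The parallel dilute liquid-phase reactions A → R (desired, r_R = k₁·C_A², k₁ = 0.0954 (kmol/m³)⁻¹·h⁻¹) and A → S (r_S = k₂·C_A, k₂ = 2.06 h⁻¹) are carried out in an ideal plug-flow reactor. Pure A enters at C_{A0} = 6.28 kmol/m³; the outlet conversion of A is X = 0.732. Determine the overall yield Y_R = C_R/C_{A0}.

C_A = C_{A0}(1−X) = 1.683 kmol/m³.
Along a PFR/batch, dC_S/dC_A = −r_S/(r_R+r_S) = −k₂/(k₂+k₁·C_A).
Integrating from C_{A0} to C_A: C_S = (2.06/0.0954)·ln[(2.06+0.0954·6.28)/(2.06+0.0954·1.68)] = 21.59·ln(2.659/2.221) = 3.892 kmol/m³.
Then C_R = (C_{A0}−C_A) − C_S = 4.597 − 3.892 = 0.7052 kmol/m³.
Y_R = C_R/C_{A0} = 0.7052/6.28 = 0.112.

0.112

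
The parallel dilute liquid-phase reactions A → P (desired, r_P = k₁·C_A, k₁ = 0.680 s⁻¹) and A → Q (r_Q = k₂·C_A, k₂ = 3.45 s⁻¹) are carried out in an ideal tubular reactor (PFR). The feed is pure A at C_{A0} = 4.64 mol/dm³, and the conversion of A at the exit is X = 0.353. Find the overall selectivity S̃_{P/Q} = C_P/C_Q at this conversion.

C_A = C_{A0}(1−X) = 3.002 mol/dm³.
Both paths are first order in A, so the instantaneous fraction to P is constant: dC_P/d(−C_A) = k₁/(k₁+k₂) = 0.1646.
C_P = 0.1646·(C_{A0}−C_A) = 0.1646×1.638 = 0.270 mol/dm³.
C_Q = (C_{A0}−C_A)−C_P = 1.368 mol/dm³; S̃_{P/Q} = 0.2697/1.368 = 0.197.

0.197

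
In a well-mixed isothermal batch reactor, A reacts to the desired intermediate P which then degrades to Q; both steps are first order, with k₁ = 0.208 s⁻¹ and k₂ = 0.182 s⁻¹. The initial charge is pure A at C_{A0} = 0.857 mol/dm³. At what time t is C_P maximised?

5.14 s

Setting dC_P/dt = 0 gives t_opt = ln(k₂/k₁)/(k₂−k₁).
= ln(0.182/0.208)/(0.182−0.208) = ln(0.8750)/-0.02600 = -0.1335/-0.02600 = 5.14 s.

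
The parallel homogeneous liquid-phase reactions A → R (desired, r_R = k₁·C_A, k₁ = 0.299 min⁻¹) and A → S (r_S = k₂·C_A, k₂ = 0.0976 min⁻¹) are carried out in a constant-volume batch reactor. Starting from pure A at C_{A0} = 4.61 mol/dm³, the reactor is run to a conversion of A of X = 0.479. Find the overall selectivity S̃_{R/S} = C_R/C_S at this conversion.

3.06

C_A = C_{A0}(1−X) = 2.402 mol/dm³.
Both paths are first order in A, so the instantaneous fraction to R is constant: dC_R/d(−C_A) = k₁/(k₁+k₂) = 0.7539.
C_R = 0.7539·(C_{A0}−C_A) = 0.7539×2.208 = 1.66 mol/dm³.
C_S = (C_{A0}−C_A)−C_R = 0.5434 mol/dm³; S̃_{R/S} = 1.665/0.5434 = 3.06.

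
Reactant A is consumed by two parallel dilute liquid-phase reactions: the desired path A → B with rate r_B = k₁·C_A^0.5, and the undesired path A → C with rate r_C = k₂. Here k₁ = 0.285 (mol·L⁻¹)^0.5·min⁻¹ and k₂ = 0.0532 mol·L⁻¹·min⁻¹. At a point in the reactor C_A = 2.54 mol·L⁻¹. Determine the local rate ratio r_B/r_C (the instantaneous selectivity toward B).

8.54

S_{B/C} = r_B/r_C = (k₁·C_A^0.5)/(k₂) = (k₁/k₂)·C_A^0.5.
= (0.285×2.540^0.5) / (0.0532) = 0.4542/0.05320 = 8.54.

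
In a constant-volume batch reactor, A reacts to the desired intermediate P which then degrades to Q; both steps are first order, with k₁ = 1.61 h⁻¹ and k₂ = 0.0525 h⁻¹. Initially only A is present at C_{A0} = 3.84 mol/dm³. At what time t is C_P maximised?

For first-order series the maximum of C_P occurs at t_opt = ln(k₂/k₁)/(k₂−k₁).
= ln(0.0525/1.61)/(0.0525−1.61) = ln(0.03261)/-1.558 = -3.423/-1.558 = 2.20 h.

2.20 h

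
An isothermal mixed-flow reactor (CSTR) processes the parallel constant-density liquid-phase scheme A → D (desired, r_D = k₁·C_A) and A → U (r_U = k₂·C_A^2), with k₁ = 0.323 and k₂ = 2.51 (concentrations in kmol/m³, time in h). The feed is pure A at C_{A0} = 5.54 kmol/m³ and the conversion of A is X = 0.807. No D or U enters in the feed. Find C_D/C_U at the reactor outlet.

0.120

Exit C_A = C_{A0}(1−X) = 5.54×0.193 = 1.069 kmol/m³.
In a CSTR the entire volume is at exit conditions, so r_D = 0.323×1.069 = 0.3454 and r_U = 2.51×1.069^2 = 2.870.
Overall selectivity = C_D/C_U = r_Dτ/(r_Uτ) = r_D/r_U = 0.120.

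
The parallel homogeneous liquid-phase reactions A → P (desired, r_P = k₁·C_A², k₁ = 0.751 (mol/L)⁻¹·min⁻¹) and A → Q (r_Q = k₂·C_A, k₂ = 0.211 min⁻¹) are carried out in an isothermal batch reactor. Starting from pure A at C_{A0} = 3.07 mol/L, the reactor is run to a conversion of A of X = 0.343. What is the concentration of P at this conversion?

C_A = C_{A0}(1−X) = 2.017 mol/L.
Along a PFR/batch, dC_Q/dC_A = −r_Q/(r_P+r_Q) = −k₂/(k₂+k₁·C_A).
Integrating from C_{A0} to C_A: C_Q = (0.211/0.751)·ln[(0.211+0.751·3.07)/(0.211+0.751·2.02)] = 0.2810·ln(2.517/1.726) = 0.1060 mol/L.
Then C_P = (C_{A0}−C_A) − C_Q = 1.053 − 0.1060 = 0.9470 mol/L.

0.947 mol/L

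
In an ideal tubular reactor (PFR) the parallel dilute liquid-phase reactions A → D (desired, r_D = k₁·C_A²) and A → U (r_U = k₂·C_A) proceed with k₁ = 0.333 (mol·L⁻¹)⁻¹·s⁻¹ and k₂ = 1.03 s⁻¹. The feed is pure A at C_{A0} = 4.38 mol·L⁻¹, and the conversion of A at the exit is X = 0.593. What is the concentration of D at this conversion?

1.28 mol·L⁻¹

C_A = C_{A0}(1−X) = 1.783 mol·L⁻¹.
Along a PFR/batch, dC_U/dC_A = −r_U/(r_D+r_U) = −k₂/(k₂+k₁·C_A).
Integrating from C_{A0} to C_A: C_U = (1.03/0.333)·ln[(1.03+0.333·4.38)/(1.03+0.333·1.78)] = 3.093·ln(2.489/1.624) = 1.321 mol·L⁻¹.
Then C_D = (C_{A0}−C_A) − C_U = 2.597 − 1.321 = 1.276 mol·L⁻¹.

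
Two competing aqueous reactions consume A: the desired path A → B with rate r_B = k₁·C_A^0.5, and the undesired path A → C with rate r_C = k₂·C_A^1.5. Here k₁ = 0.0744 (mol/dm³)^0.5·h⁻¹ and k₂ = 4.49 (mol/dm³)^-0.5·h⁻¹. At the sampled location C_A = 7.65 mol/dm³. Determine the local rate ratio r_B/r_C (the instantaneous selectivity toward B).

S_{B/C} = r_B/r_C = (k₁·C_A^0.5)/(k₂·C_A^1.5) = (k₁/k₂)·C_A⁻¹.
= (0.0744×7.650^0.5) / (4.49×7.650^1.5) = 0.2058/95.00 = 0.00217.
The undesired path is higher order in A, so low C_A (CSTR or dilute feed) favours B.

0.00217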